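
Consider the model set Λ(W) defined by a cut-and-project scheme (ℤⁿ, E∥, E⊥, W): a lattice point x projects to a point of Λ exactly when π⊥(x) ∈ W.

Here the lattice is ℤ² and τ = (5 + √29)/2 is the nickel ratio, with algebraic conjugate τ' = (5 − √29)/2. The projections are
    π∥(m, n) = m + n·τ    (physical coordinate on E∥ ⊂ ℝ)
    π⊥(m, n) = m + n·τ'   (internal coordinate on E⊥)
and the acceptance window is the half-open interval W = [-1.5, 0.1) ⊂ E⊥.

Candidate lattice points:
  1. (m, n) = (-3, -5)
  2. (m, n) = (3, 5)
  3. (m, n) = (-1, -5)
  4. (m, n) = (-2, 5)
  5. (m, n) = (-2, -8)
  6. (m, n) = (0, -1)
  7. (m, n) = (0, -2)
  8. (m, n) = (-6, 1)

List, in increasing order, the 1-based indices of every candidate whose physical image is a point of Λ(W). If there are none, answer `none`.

3, 5

τ' = (5−√29)/2 ≈ -0.19258.
#1 (-3,-5): internal coord -3 + (-5)·τ' = -2.03709; -2.03709 ∉ [-1.5, 0.1) → out
#2 (3,5): internal coord 3 + (5)·τ' = +2.03709; +2.03709 ∉ [-1.5, 0.1) → out
#3 (-1,-5): internal coord -1 + (-5)·τ' = -0.03709; -0.03709 ∈ [-1.5, 0.1) → IN Λ
#4 (-2,5): internal coord -2 + (5)·τ' = -2.96291; -2.96291 ∉ [-1.5, 0.1) → out
#5 (-2,-8): internal coord -2 + (-8)·τ' = -0.45934; -0.45934 ∈ [-1.5, 0.1) → IN Λ
#6 (0,-1): internal coord 0 + (-1)·τ' = +0.19258; +0.19258 ∉ [-1.5, 0.1) → out
#7 (0,-2): internal coord 0 + (-2)·τ' = +0.38516; +0.38516 ∉ [-1.5, 0.1) → out
#8 (-6,1): internal coord -6 + (1)·τ' = -6.19258; -6.19258 ∉ [-1.5, 0.1) → out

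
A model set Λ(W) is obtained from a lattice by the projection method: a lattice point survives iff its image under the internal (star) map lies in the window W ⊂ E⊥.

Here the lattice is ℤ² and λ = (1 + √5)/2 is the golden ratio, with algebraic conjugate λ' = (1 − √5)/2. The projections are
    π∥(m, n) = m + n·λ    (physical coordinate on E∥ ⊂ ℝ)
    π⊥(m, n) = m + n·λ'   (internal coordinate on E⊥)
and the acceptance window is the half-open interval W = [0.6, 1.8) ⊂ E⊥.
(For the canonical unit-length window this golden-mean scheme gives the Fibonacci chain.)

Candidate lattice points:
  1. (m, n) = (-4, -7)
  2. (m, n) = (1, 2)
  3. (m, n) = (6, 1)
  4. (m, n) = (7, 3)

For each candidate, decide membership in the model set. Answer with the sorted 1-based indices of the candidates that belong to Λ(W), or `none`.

none

λ' = (1−√5)/2 ≈ -0.618034.
#1 (-4,-7): internal coord -4 + (-7)·λ' = +0.326238; +0.326238 ∉ [0.6, 1.8) → out
#2 (1,2): internal coord 1 + (2)·λ' = -0.236068; -0.236068 ∉ [0.6, 1.8) → out
#3 (6,1): internal coord 6 + (1)·λ' = +5.381966; +5.381966 ∉ [0.6, 1.8) → out
#4 (7,3): internal coord 7 + (3)·λ' = +5.145898; +5.145898 ∉ [0.6, 1.8) → out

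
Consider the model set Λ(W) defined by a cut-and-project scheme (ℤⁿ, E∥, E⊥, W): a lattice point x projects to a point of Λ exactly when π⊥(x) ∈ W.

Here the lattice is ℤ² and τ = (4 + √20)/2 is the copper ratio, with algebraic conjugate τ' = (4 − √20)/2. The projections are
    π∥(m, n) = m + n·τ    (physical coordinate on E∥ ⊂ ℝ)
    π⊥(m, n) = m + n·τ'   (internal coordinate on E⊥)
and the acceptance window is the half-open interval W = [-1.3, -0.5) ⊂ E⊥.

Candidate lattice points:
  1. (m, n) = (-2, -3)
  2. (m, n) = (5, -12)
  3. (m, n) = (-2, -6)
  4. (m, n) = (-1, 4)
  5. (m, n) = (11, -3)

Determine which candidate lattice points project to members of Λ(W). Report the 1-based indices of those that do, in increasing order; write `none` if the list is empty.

Numerically τ ≈ 4.2361 and τ' = −1/τ ≈ -0.2361.
[1] lift (-2,-3): star map gives -1.2918; window check -1.3 ≤ -1.2918 < -0.5 is true → IN Λ
[2] lift (5,-12): star map gives 7.8328; window check -1.3 ≤ 7.8328 < -0.5 is false → out
[3] lift (-2,-6): star map gives -0.5836; window check -1.3 ≤ -0.5836 < -0.5 is true → IN Λ
[4] lift (-1,4): star map gives -1.9443; window check -1.3 ≤ -1.9443 < -0.5 is false → out
[5] lift (11,-3): star map gives 11.7082; window check -1.3 ≤ 11.7082 < -0.5 is false → out

1, 3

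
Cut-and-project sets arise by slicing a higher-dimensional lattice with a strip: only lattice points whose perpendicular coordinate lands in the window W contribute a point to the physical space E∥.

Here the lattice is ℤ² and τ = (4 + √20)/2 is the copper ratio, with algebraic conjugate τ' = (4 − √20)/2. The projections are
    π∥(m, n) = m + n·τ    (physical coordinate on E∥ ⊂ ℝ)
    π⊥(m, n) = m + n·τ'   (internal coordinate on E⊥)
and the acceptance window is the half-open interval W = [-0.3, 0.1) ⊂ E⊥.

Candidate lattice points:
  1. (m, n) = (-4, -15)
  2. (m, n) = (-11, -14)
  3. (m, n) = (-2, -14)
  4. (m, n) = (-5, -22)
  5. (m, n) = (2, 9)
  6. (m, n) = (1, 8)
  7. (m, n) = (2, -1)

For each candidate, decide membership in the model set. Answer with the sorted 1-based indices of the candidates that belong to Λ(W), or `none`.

τ' = (4−√20)/2 ≈ -0.236068.
#1 (-4,-15): internal coord -4 + (-15)·τ' = -0.458980; -0.458980 ∉ [-0.3, 0.1) → out
#2 (-11,-14): internal coord -11 + (-14)·τ' = -7.695048; -7.695048 ∉ [-0.3, 0.1) → out
#3 (-2,-14): internal coord -2 + (-14)·τ' = +1.304952; +1.304952 ∉ [-0.3, 0.1) → out
#4 (-5,-22): internal coord -5 + (-22)·τ' = +0.193496; +0.193496 ∉ [-0.3, 0.1) → out
#5 (2,9): internal coord 2 + (9)·τ' = -0.124612; -0.124612 ∈ [-0.3, 0.1) → IN Λ
#6 (1,8): internal coord 1 + (8)·τ' = -0.888544; -0.888544 ∉ [-0.3, 0.1) → out
#7 (2,-1): internal coord 2 + (-1)·τ' = +2.236068; +2.236068 ∉ [-0.3, 0.1) → out

5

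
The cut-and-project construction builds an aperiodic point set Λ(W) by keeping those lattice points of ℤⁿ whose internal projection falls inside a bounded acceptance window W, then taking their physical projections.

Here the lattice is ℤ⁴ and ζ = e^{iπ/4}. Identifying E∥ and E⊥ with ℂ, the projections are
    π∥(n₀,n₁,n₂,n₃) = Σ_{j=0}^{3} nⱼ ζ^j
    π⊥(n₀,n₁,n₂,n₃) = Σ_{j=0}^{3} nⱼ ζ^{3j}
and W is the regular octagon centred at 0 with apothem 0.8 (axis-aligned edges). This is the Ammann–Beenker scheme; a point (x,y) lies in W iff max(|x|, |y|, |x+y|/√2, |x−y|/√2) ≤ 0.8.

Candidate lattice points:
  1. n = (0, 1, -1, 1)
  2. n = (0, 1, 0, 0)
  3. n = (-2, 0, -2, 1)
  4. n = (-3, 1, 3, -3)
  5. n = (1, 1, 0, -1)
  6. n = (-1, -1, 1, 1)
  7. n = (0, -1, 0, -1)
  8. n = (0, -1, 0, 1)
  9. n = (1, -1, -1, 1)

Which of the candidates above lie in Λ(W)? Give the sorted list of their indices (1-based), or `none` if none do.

5

With ζ = e^{iπ/4} the internal vectors are ζ^0,ζ^3,ζ^6,ζ^9.
#1 (0, 1, -1, 1): internal (0.0000, 2.4142); octagon support 2.4142 vs apothem 0.8 → ∉ W
#2 (0, 1, 0, 0): internal (-0.7071, 0.7071); octagon support 1.0000 vs apothem 0.8 → ∉ W
#3 (-2, 0, -2, 1): internal (-1.2929, 2.7071); octagon support 2.8284 vs apothem 0.8 → ∉ W
#4 (-3, 1, 3, -3): internal (-5.8284, -4.4142); octagon support 7.2426 vs apothem 0.8 → ∉ W
#5 (1, 1, 0, -1): internal (-0.4142, 0.0000); octagon support 0.4142 vs apothem 0.8 → ∈ W
#6 (-1, -1, 1, 1): internal (0.4142, -1.0000); octagon support 1.0000 vs apothem 0.8 → ∉ W
#7 (0, -1, 0, -1): internal (0.0000, -1.4142); octagon support 1.4142 vs apothem 0.8 → ∉ W
#8 (0, -1, 0, 1): internal (1.4142, 0.0000); octagon support 1.4142 vs apothem 0.8 → ∉ W
#9 (1, -1, -1, 1): internal (2.4142, 1.0000); octagon support 2.4142 vs apothem 0.8 → ∉ W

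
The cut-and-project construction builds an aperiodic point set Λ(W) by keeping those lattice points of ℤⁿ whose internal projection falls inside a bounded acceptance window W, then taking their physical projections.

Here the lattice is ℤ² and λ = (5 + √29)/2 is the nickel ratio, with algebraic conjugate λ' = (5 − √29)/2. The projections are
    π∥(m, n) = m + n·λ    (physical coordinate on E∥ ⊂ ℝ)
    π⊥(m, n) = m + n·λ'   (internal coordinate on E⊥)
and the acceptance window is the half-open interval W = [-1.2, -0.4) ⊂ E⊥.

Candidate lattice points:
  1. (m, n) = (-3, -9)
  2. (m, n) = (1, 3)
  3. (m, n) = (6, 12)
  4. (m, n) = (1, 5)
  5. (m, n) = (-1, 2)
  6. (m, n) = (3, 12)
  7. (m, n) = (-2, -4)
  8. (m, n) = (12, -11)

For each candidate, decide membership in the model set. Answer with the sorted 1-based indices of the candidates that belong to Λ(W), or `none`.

Compute λ' = (5−√29)/2 = -0.1926, so π⊥(m,n) = m -0.1926·n.
candidate 1: (m,n)=(-3,-9) → π∥ = -3-9·λ ≈ -49.7332, π⊥ = -3-9·λ' ≈ -1.2668 ∉ [-1.2, -0.4) ⇒ out
candidate 2: (m,n)=(1,3) → π∥ = 1+3·λ ≈ 16.5777, π⊥ = 1+3·λ' ≈ 0.4223 ∉ [-1.2, -0.4) ⇒ out
candidate 3: (m,n)=(6,12) → π∥ = 6+12·λ ≈ 68.3110, π⊥ = 6+12·λ' ≈ 3.6890 ∉ [-1.2, -0.4) ⇒ out
candidate 4: (m,n)=(1,5) → π∥ = 1+5·λ ≈ 26.9629, π⊥ = 1+5·λ' ≈ 0.0371 ∉ [-1.2, -0.4) ⇒ out
candidate 5: (m,n)=(-1,2) → π∥ = -1+2·λ ≈ 9.3852, π⊥ = -1+2·λ' ≈ -1.3852 ∉ [-1.2, -0.4) ⇒ out
candidate 6: (m,n)=(3,12) → π∥ = 3+12·λ ≈ 65.3110, π⊥ = 3+12·λ' ≈ 0.6890 ∉ [-1.2, -0.4) ⇒ out
candidate 7: (m,n)=(-2,-4) → π∥ = -2-4·λ ≈ -22.7703, π⊥ = -2-4·λ' ≈ -1.2297 ∉ [-1.2, -0.4) ⇒ out
candidate 8: (m,n)=(12,-11) → π∥ = 12-11·λ ≈ -45.1184, π⊥ = 12-11·λ' ≈ 14.1184 ∉ [-1.2, -0.4) ⇒ out

none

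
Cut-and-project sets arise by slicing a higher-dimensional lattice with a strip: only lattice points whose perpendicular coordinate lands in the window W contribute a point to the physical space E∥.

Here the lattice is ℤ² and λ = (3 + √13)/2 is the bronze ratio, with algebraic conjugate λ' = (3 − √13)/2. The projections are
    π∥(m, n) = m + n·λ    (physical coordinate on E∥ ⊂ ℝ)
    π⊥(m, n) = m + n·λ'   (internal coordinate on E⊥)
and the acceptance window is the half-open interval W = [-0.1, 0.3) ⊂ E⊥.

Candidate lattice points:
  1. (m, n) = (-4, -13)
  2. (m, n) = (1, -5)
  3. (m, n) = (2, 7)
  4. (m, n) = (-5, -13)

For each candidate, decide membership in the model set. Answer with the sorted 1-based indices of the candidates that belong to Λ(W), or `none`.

Compute λ' = (3−√13)/2 = -0.30278, so π⊥(m,n) = m -0.30278·n.
[1] lift (-4,-13): star map gives -0.06392; window check -0.1 ≤ -0.06392 < 0.3 is true → IN Λ
[2] lift (1,-5): star map gives 2.51388; window check -0.1 ≤ 2.51388 < 0.3 is false → out
[3] lift (2,7): star map gives -0.11943; window check -0.1 ≤ -0.11943 < 0.3 is false → out
[4] lift (-5,-13): star map gives -1.06392; window check -0.1 ≤ -1.06392 < 0.3 is false → out

1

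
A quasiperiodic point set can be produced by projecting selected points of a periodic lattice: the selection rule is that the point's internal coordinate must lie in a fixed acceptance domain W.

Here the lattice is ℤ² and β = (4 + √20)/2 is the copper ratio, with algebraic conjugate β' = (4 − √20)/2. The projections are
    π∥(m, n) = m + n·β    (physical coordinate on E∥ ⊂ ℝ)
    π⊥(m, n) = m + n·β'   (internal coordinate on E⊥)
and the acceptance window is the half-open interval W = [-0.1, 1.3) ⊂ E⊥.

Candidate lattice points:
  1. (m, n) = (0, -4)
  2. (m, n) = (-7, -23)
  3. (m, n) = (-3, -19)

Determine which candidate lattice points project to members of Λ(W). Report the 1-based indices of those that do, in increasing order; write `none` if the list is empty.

Compute β' = (4−√20)/2 = -0.236068, so π⊥(m,n) = m -0.236068·n.
candidate 1: (m,n)=(0,-4) → π∥ = 0-4·β ≈ -16.944272, π⊥ = 0-4·β' ≈ 0.944272 ∈ [-0.1, 1.3) ⇒ IN Λ
candidate 2: (m,n)=(-7,-23) → π∥ = -7-23·β ≈ -104.429563, π⊥ = -7-23·β' ≈ -1.570437 ∉ [-0.1, 1.3) ⇒ out
candidate 3: (m,n)=(-3,-19) → π∥ = -3-19·β ≈ -83.485292, π⊥ = -3-19·β' ≈ 1.485292 ∉ [-0.1, 1.3) ⇒ out

1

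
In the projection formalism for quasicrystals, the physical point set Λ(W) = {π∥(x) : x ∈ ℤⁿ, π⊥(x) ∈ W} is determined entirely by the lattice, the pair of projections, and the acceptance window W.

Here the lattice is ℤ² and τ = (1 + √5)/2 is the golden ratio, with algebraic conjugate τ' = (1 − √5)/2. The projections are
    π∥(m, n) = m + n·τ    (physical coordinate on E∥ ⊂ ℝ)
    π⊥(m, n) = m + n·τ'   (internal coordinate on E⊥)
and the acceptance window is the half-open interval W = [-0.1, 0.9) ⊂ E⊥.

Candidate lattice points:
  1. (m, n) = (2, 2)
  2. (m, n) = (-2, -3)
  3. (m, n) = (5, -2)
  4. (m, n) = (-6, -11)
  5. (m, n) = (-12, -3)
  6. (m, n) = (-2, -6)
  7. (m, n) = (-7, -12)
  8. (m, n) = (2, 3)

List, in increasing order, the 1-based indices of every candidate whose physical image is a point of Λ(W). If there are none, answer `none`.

1, 4, 7, 8

τ' = (1−√5)/2 ≈ -0.6180.
[1] lift (2,2): star map gives 0.7639; window check -0.1 ≤ 0.7639 < 0.9 is true → IN Λ
[2] lift (-2,-3): star map gives -0.1459; window check -0.1 ≤ -0.1459 < 0.9 is false → out
[3] lift (5,-2): star map gives 6.2361; window check -0.1 ≤ 6.2361 < 0.9 is false → out
[4] lift (-6,-11): star map gives 0.7984; window check -0.1 ≤ 0.7984 < 0.9 is true → IN Λ
[5] lift (-12,-3): star map gives -10.1459; window check -0.1 ≤ -10.1459 < 0.9 is false → out
[6] lift (-2,-6): star map gives 1.7082; window check -0.1 ≤ 1.7082 < 0.9 is false → out
[7] lift (-7,-12): star map gives 0.4164; window check -0.1 ≤ 0.4164 < 0.9 is true → IN Λ
[8] lift (2,3): star map gives 0.1459; window check -0.1 ≤ 0.1459 < 0.9 is true → IN Λ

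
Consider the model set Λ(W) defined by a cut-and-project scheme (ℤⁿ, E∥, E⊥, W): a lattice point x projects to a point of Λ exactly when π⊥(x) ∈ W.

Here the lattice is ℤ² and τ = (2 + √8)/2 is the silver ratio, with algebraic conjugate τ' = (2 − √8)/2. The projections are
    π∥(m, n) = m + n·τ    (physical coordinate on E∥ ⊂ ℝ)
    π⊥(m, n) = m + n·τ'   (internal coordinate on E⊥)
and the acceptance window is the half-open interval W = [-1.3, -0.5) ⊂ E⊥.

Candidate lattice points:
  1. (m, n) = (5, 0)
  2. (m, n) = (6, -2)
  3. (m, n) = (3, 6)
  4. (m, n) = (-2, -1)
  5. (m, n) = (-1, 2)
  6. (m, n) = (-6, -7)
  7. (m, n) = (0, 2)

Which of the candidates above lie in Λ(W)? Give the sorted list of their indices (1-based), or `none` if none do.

7

Numerically τ ≈ 2.41421 and τ' = −1/τ ≈ -0.41421.
[1] lift (5,0): star map gives 5.00000; window check -1.3 ≤ 5.00000 < -0.5 is false → out
[2] lift (6,-2): star map gives 6.82843; window check -1.3 ≤ 6.82843 < -0.5 is false → out
[3] lift (3,6): star map gives 0.51472; window check -1.3 ≤ 0.51472 < -0.5 is false → out
[4] lift (-2,-1): star map gives -1.58579; window check -1.3 ≤ -1.58579 < -0.5 is false → out
[5] lift (-1,2): star map gives -1.82843; window check -1.3 ≤ -1.82843 < -0.5 is false → out
[6] lift (-6,-7): star map gives -3.10051; window check -1.3 ≤ -3.10051 < -0.5 is false → out
[7] lift (0,2): star map gives -0.82843; window check -1.3 ≤ -0.82843 < -0.5 is true → IN Λ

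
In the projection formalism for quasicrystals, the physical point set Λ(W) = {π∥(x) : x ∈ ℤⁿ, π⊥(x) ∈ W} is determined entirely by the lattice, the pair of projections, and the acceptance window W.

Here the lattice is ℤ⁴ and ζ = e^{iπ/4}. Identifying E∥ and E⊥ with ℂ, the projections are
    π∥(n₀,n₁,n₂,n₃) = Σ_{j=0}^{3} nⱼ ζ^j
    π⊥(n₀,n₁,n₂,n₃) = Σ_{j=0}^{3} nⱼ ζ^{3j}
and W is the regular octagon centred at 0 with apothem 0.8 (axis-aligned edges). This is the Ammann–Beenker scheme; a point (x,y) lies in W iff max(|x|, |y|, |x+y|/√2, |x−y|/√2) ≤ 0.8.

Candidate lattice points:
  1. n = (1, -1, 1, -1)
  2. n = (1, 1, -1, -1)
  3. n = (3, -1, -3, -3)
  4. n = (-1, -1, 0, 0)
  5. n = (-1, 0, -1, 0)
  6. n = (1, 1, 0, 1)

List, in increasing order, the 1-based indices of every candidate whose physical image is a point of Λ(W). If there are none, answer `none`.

Internal map: ζ^{3j} for j=0..3 gives (1,0), (−√2/2,√2/2), (0,−1), (√2/2,√2/2).
candidate 1: n = (1, -1, 1, -1) → π⊥ ≈ (+1.000000, -2.414214); max(|x|,|y|,|x±y|/√2) = 2.414214 > 0.8 ⇒ ∉ W
candidate 2: n = (1, 1, -1, -1) → π⊥ ≈ (-0.414214, +1.000000); max(|x|,|y|,|x±y|/√2) = 1.000000 > 0.8 ⇒ ∉ W
candidate 3: n = (3, -1, -3, -3) → π⊥ ≈ (+1.585786, +0.171573); max(|x|,|y|,|x±y|/√2) = 1.585786 > 0.8 ⇒ ∉ W
candidate 4: n = (-1, -1, 0, 0) → π⊥ ≈ (-0.292893, -0.707107); max(|x|,|y|,|x±y|/√2) = 0.707107 ≤ 0.8 ⇒ ∈ W
candidate 5: n = (-1, 0, -1, 0) → π⊥ ≈ (-1.000000, +1.000000); max(|x|,|y|,|x±y|/√2) = 1.414214 > 0.8 ⇒ ∉ W
candidate 6: n = (1, 1, 0, 1) → π⊥ ≈ (+1.000000, +1.414214); max(|x|,|y|,|x±y|/√2) = 1.707107 > 0.8 ⇒ ∉ W

4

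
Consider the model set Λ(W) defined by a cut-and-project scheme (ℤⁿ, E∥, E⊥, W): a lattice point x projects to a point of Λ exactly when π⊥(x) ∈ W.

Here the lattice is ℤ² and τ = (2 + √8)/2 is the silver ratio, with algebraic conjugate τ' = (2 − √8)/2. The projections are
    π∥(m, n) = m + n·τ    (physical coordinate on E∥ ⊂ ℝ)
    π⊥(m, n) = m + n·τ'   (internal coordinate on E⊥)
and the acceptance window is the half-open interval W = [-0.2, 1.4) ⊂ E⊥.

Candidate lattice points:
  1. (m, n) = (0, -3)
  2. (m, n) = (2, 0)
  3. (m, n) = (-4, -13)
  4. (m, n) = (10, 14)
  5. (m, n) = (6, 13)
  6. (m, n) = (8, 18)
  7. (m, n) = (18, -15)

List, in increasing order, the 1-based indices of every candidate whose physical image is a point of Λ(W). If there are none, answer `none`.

τ' = (2−√8)/2 ≈ -0.4142.
candidate 1: (m,n)=(0,-3) → π∥ = 0-3·τ ≈ -7.2426, π⊥ = 0-3·τ' ≈ 1.2426 ∈ [-0.2, 1.4) ⇒ IN Λ
candidate 2: (m,n)=(2,0) → π∥ = 2+0·τ ≈ 2.0000, π⊥ = 2+0·τ' ≈ 2.0000 ∉ [-0.2, 1.4) ⇒ out
candidate 3: (m,n)=(-4,-13) → π∥ = -4-13·τ ≈ -35.3848, π⊥ = -4-13·τ' ≈ 1.3848 ∈ [-0.2, 1.4) ⇒ IN Λ
candidate 4: (m,n)=(10,14) → π∥ = 10+14·τ ≈ 43.7990, π⊥ = 10+14·τ' ≈ 4.2010 ∉ [-0.2, 1.4) ⇒ out
candidate 5: (m,n)=(6,13) → π∥ = 6+13·τ ≈ 37.3848, π⊥ = 6+13·τ' ≈ 0.6152 ∈ [-0.2, 1.4) ⇒ IN Λ
candidate 6: (m,n)=(8,18) → π∥ = 8+18·τ ≈ 51.4558, π⊥ = 8+18·τ' ≈ 0.5442 ∈ [-0.2, 1.4) ⇒ IN Λ
candidate 7: (m,n)=(18,-15) → π∥ = 18-15·τ ≈ -18.2132, π⊥ = 18-15·τ' ≈ 24.2132 ∉ [-0.2, 1.4) ⇒ out

1, 3, 5, 6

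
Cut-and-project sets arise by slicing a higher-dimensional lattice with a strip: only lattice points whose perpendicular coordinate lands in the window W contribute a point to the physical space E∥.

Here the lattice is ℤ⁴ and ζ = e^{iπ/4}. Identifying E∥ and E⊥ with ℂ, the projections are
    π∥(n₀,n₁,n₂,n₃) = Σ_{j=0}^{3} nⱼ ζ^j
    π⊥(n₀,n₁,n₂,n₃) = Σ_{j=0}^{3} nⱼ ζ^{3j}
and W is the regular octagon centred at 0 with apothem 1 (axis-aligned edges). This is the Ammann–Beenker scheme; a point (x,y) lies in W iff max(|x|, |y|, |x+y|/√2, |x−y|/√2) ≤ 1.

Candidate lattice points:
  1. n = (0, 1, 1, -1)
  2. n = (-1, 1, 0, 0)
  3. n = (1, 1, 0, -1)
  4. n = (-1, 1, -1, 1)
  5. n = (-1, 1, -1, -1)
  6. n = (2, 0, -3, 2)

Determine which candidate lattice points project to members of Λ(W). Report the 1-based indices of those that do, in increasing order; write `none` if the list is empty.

3

Internal map: ζ^{3j} for j=0..3 gives (1,0), (−√2/2,√2/2), (0,−1), (√2/2,√2/2).
#1 (0, 1, 1, -1): internal (-1.414214, -1.000000); octagon support 1.707107 vs apothem 1 → ∉ W
#2 (-1, 1, 0, 0): internal (-1.707107, 0.707107); octagon support 1.707107 vs apothem 1 → ∉ W
#3 (1, 1, 0, -1): internal (-0.414214, 0.000000); octagon support 0.414214 vs apothem 1 → ∈ W
#4 (-1, 1, -1, 1): internal (-1.000000, 2.414214); octagon support 2.414214 vs apothem 1 → ∉ W
#5 (-1, 1, -1, -1): internal (-2.414214, 1.000000); octagon support 2.414214 vs apothem 1 → ∉ W
#6 (2, 0, -3, 2): internal (3.414214, 4.414214); octagon support 5.535534 vs apothem 1 → ∉ W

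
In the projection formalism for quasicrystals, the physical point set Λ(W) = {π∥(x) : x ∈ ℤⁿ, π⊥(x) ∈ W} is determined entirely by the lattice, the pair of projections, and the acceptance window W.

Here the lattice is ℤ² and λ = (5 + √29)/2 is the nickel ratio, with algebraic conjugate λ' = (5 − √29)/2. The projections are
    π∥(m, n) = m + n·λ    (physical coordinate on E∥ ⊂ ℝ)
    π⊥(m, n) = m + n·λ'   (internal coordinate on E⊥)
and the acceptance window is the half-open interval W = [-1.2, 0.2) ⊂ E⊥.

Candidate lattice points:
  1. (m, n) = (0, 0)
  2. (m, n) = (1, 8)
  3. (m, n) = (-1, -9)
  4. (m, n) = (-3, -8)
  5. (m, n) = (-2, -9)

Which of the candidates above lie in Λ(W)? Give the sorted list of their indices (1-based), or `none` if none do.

1, 2, 5

Compute λ' = (5−√29)/2 = -0.19258, so π⊥(m,n) = m -0.19258·n.
candidate 1: (m,n)=(0,0) → π∥ = 0+0·λ ≈ 0.00000, π⊥ = 0+0·λ' ≈ 0.00000 ∈ [-1.2, 0.2) ⇒ IN Λ
candidate 2: (m,n)=(1,8) → π∥ = 1+8·λ ≈ 42.54066, π⊥ = 1+8·λ' ≈ -0.54066 ∈ [-1.2, 0.2) ⇒ IN Λ
candidate 3: (m,n)=(-1,-9) → π∥ = -1-9·λ ≈ -47.73324, π⊥ = -1-9·λ' ≈ 0.73324 ∉ [-1.2, 0.2) ⇒ out
candidate 4: (m,n)=(-3,-8) → π∥ = -3-8·λ ≈ -44.54066, π⊥ = -3-8·λ' ≈ -1.45934 ∉ [-1.2, 0.2) ⇒ out
candidate 5: (m,n)=(-2,-9) → π∥ = -2-9·λ ≈ -48.73324, π⊥ = -2-9·λ' ≈ -0.26676 ∈ [-1.2, 0.2) ⇒ IN Λ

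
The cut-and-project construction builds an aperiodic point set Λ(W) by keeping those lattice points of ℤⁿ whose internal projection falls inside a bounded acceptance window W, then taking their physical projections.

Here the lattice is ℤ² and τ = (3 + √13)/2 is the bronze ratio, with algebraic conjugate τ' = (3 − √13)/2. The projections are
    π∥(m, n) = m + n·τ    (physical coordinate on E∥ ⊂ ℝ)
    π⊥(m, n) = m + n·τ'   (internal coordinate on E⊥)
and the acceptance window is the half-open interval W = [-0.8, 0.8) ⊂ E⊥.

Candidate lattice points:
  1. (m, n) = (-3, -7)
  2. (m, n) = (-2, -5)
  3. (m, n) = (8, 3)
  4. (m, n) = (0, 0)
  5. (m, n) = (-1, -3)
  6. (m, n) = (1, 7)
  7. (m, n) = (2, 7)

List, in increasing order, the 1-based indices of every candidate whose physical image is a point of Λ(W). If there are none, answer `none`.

τ' = (3−√13)/2 ≈ -0.302776.
#1 (-3,-7): internal coord -3 + (-7)·τ' = -0.880571; -0.880571 ∉ [-0.8, 0.8) → out
#2 (-2,-5): internal coord -2 + (-5)·τ' = -0.486122; -0.486122 ∈ [-0.8, 0.8) → IN Λ
#3 (8,3): internal coord 8 + (3)·τ' = +7.091673; +7.091673 ∉ [-0.8, 0.8) → out
#4 (0,0): internal coord 0 + (0)·τ' = +0.000000; +0.000000 ∈ [-0.8, 0.8) → IN Λ
#5 (-1,-3): internal coord -1 + (-3)·τ' = -0.091673; -0.091673 ∈ [-0.8, 0.8) → IN Λ
#6 (1,7): internal coord 1 + (7)·τ' = -1.119429; -1.119429 ∉ [-0.8, 0.8) → out
#7 (2,7): internal coord 2 + (7)·τ' = -0.119429; -0.119429 ∈ [-0.8, 0.8) → IN Λ

2, 4, 5, 7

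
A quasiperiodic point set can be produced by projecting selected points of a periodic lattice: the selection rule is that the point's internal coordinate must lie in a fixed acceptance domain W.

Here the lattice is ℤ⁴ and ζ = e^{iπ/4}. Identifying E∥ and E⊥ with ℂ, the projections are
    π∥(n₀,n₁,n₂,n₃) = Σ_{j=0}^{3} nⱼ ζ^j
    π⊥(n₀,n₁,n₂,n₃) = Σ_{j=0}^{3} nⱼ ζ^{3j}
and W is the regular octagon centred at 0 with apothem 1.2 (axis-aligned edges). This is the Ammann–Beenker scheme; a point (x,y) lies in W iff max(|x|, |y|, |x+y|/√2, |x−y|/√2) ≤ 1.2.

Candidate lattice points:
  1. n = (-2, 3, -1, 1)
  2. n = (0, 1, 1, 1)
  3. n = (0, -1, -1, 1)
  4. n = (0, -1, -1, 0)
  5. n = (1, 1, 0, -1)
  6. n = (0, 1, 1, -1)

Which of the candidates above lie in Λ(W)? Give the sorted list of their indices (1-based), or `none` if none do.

2, 4, 5

π⊥(n) = n₀ + n₁ζ³ + n₂ζ⁶ + n₃ζ⁹ where ζ = e^{iπ/4}.
#1 (-2, 3, -1, 1): internal (-3.414214, 3.828427); octagon support 5.121320 vs apothem 1.2 → ∉ W
#2 (0, 1, 1, 1): internal (0.000000, 0.414214); octagon support 0.414214 vs apothem 1.2 → ∈ W
#3 (0, -1, -1, 1): internal (1.414214, 1.000000); octagon support 1.707107 vs apothem 1.2 → ∉ W
#4 (0, -1, -1, 0): internal (0.707107, 0.292893); octagon support 0.707107 vs apothem 1.2 → ∈ W
#5 (1, 1, 0, -1): internal (-0.414214, 0.000000); octagon support 0.414214 vs apothem 1.2 → ∈ W
#6 (0, 1, 1, -1): internal (-1.414214, -1.000000); octagon support 1.707107 vs apothem 1.2 → ∉ W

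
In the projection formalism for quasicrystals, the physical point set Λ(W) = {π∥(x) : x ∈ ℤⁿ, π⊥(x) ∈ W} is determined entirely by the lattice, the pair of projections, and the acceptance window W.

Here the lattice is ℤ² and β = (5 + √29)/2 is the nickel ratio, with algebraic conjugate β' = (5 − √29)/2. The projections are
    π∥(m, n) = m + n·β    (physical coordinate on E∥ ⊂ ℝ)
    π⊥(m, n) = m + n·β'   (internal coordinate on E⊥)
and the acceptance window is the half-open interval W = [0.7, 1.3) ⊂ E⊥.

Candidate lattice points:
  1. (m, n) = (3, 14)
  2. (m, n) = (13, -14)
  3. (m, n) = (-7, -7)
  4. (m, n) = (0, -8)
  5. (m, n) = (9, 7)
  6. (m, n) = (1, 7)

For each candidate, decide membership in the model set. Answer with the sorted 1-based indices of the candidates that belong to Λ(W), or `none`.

Numerically β ≈ 5.192582 and β' = −1/β ≈ -0.192582.
[1] lift (3,14): star map gives 0.303846; window check 0.7 ≤ 0.303846 < 1.3 is false → out
[2] lift (13,-14): star map gives 15.696154; window check 0.7 ≤ 15.696154 < 1.3 is false → out
[3] lift (-7,-7): star map gives -5.651923; window check 0.7 ≤ -5.651923 < 1.3 is false → out
[4] lift (0,-8): star map gives 1.540659; window check 0.7 ≤ 1.540659 < 1.3 is false → out
[5] lift (9,7): star map gives 7.651923; window check 0.7 ≤ 7.651923 < 1.3 is false → out
[6] lift (1,7): star map gives -0.348077; window check 0.7 ≤ -0.348077 < 1.3 is false → out

none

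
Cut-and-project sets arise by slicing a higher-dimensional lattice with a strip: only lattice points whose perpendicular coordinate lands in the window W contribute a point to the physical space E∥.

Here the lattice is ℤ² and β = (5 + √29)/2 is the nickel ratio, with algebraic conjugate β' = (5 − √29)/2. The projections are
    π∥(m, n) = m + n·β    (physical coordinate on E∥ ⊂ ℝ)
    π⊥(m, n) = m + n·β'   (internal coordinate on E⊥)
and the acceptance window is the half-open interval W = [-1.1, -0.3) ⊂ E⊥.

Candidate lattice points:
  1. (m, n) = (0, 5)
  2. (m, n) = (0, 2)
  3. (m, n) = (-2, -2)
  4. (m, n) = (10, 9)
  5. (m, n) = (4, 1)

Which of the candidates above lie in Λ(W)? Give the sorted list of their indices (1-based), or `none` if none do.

β' = (5−√29)/2 ≈ -0.192582.
[1] lift (0,5): star map gives -0.962912; window check -1.1 ≤ -0.962912 < -0.3 is true → IN Λ
[2] lift (0,2): star map gives -0.385165; window check -1.1 ≤ -0.385165 < -0.3 is true → IN Λ
[3] lift (-2,-2): star map gives -1.614835; window check -1.1 ≤ -1.614835 < -0.3 is false → out
[4] lift (10,9): star map gives 8.266758; window check -1.1 ≤ 8.266758 < -0.3 is false → out
[5] lift (4,1): star map gives 3.807418; window check -1.1 ≤ 3.807418 < -0.3 is false → out

1, 2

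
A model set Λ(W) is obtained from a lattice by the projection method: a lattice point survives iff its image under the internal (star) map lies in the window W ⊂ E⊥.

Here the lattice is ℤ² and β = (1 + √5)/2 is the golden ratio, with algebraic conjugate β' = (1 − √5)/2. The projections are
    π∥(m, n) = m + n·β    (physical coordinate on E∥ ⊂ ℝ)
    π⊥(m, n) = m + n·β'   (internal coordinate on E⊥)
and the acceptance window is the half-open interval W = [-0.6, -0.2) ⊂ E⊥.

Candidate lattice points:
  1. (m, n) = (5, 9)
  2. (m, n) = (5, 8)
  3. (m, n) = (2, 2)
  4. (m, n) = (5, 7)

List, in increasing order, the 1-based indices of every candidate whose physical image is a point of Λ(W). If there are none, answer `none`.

Compute β' = (1−√5)/2 = -0.61803, so π⊥(m,n) = m -0.61803·n.
candidate 1: (m,n)=(5,9) → π∥ = 5+9·β ≈ 19.56231, π⊥ = 5+9·β' ≈ -0.56231 ∈ [-0.6, -0.2) ⇒ IN Λ
candidate 2: (m,n)=(5,8) → π∥ = 5+8·β ≈ 17.94427, π⊥ = 5+8·β' ≈ 0.05573 ∉ [-0.6, -0.2) ⇒ out
candidate 3: (m,n)=(2,2) → π∥ = 2+2·β ≈ 5.23607, π⊥ = 2+2·β' ≈ 0.76393 ∉ [-0.6, -0.2) ⇒ out
candidate 4: (m,n)=(5,7) → π∥ = 5+7·β ≈ 16.32624, π⊥ = 5+7·β' ≈ 0.67376 ∉ [-0.6, -0.2) ⇒ out

1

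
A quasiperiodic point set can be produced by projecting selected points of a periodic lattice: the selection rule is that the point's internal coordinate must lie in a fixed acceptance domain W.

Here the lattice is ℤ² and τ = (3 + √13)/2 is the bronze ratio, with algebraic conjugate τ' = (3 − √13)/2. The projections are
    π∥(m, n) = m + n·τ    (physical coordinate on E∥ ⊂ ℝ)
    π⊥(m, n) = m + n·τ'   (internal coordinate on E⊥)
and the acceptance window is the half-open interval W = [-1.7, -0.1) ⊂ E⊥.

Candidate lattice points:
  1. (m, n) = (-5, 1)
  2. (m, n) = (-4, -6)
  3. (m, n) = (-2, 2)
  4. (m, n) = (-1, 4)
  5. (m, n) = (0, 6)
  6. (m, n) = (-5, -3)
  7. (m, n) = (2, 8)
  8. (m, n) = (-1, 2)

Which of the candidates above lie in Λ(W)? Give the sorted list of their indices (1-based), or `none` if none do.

Compute τ' = (3−√13)/2 = -0.302776, so π⊥(m,n) = m -0.302776·n.
candidate 1: (m,n)=(-5,1) → π∥ = -5+1·τ ≈ -1.697224, π⊥ = -5+1·τ' ≈ -5.302776 ∉ [-1.7, -0.1) ⇒ out
candidate 2: (m,n)=(-4,-6) → π∥ = -4-6·τ ≈ -23.816654, π⊥ = -4-6·τ' ≈ -2.183346 ∉ [-1.7, -0.1) ⇒ out
candidate 3: (m,n)=(-2,2) → π∥ = -2+2·τ ≈ 4.605551, π⊥ = -2+2·τ' ≈ -2.605551 ∉ [-1.7, -0.1) ⇒ out
candidate 4: (m,n)=(-1,4) → π∥ = -1+4·τ ≈ 12.211103, π⊥ = -1+4·τ' ≈ -2.211103 ∉ [-1.7, -0.1) ⇒ out
candidate 5: (m,n)=(0,6) → π∥ = 0+6·τ ≈ 19.816654, π⊥ = 0+6·τ' ≈ -1.816654 ∉ [-1.7, -0.1) ⇒ out
candidate 6: (m,n)=(-5,-3) → π∥ = -5-3·τ ≈ -14.908327, π⊥ = -5-3·τ' ≈ -4.091673 ∉ [-1.7, -0.1) ⇒ out
candidate 7: (m,n)=(2,8) → π∥ = 2+8·τ ≈ 28.422205, π⊥ = 2+8·τ' ≈ -0.422205 ∈ [-1.7, -0.1) ⇒ IN Λ
candidate 8: (m,n)=(-1,2) → π∥ = -1+2·τ ≈ 5.605551, π⊥ = -1+2·τ' ≈ -1.605551 ∈ [-1.7, -0.1) ⇒ IN Λ

7, 8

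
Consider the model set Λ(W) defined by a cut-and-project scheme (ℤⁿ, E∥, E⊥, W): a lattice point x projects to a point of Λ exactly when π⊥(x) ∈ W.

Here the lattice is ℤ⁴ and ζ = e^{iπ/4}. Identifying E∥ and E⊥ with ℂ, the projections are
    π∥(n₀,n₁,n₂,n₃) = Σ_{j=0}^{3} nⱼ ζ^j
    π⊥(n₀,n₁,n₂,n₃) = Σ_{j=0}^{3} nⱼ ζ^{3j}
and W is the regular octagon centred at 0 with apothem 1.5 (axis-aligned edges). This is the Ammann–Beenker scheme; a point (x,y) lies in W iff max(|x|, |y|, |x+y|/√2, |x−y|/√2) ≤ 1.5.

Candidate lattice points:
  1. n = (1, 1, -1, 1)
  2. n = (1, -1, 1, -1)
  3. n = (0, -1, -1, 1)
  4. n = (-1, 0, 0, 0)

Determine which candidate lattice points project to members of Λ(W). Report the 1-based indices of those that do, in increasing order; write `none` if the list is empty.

4

With ζ = e^{iπ/4} the internal vectors are ζ^0,ζ^3,ζ^6,ζ^9.
#1 (1, 1, -1, 1): internal (1.000000, 2.414214); octagon support 2.414214 vs apothem 1.5 → ∉ W
#2 (1, -1, 1, -1): internal (1.000000, -2.414214); octagon support 2.414214 vs apothem 1.5 → ∉ W
#3 (0, -1, -1, 1): internal (1.414214, 1.000000); octagon support 1.707107 vs apothem 1.5 → ∉ W
#4 (-1, 0, 0, 0): internal (-1.000000, 0.000000); octagon support 1.000000 vs apothem 1.5 → ∈ W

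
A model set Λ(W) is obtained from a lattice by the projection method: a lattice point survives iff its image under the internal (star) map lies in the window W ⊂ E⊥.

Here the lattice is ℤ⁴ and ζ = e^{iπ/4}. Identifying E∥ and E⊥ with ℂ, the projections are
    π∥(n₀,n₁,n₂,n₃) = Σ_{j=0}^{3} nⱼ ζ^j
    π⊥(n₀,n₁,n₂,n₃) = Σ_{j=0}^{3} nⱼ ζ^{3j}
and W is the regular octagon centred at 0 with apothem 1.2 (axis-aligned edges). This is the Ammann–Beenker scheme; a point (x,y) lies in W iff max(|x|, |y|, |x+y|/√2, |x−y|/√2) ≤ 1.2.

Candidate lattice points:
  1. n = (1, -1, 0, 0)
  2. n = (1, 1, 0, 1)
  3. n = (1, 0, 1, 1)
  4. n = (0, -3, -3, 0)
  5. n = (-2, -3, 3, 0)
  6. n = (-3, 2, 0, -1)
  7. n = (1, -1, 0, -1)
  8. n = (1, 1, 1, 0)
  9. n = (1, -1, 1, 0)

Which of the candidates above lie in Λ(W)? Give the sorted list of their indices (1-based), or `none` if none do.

π⊥(n) = n₀ + n₁ζ³ + n₂ζ⁶ + n₃ζ⁹ where ζ = e^{iπ/4}.
candidate 1: n = (1, -1, 0, 0) → π⊥ ≈ (+1.70711, -0.70711); max(|x|,|y|,|x±y|/√2) = 1.70711 > 1.2 ⇒ ∉ W
candidate 2: n = (1, 1, 0, 1) → π⊥ ≈ (+1.00000, +1.41421); max(|x|,|y|,|x±y|/√2) = 1.70711 > 1.2 ⇒ ∉ W
candidate 3: n = (1, 0, 1, 1) → π⊥ ≈ (+1.70711, -0.29289); max(|x|,|y|,|x±y|/√2) = 1.70711 > 1.2 ⇒ ∉ W
candidate 4: n = (0, -3, -3, 0) → π⊥ ≈ (+2.12132, +0.87868); max(|x|,|y|,|x±y|/√2) = 2.12132 > 1.2 ⇒ ∉ W
candidate 5: n = (-2, -3, 3, 0) → π⊥ ≈ (+0.12132, -5.12132); max(|x|,|y|,|x±y|/√2) = 5.12132 > 1.2 ⇒ ∉ W
candidate 6: n = (-3, 2, 0, -1) → π⊥ ≈ (-5.12132, +0.70711); max(|x|,|y|,|x±y|/√2) = 5.12132 > 1.2 ⇒ ∉ W
candidate 7: n = (1, -1, 0, -1) → π⊥ ≈ (+1.00000, -1.41421); max(|x|,|y|,|x±y|/√2) = 1.70711 > 1.2 ⇒ ∉ W
candidate 8: n = (1, 1, 1, 0) → π⊥ ≈ (+0.29289, -0.29289); max(|x|,|y|,|x±y|/√2) = 0.41421 ≤ 1.2 ⇒ ∈ W
candidate 9: n = (1, -1, 1, 0) → π⊥ ≈ (+1.70711, -1.70711); max(|x|,|y|,|x±y|/√2) = 2.41421 > 1.2 ⇒ ∉ W

8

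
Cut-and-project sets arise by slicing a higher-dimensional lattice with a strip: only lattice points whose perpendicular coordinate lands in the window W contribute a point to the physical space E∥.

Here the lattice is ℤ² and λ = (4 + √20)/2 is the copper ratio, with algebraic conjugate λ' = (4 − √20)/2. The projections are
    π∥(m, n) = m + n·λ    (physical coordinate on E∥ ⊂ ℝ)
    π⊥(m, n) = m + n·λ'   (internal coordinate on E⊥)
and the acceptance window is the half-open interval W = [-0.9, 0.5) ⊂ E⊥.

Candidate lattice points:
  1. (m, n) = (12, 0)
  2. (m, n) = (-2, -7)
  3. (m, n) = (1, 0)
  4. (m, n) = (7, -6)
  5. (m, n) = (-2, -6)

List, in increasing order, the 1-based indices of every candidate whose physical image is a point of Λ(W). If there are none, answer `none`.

Numerically λ ≈ 4.236068 and λ' = −1/λ ≈ -0.236068.
#1 (12,0): internal coord 12 + (0)·λ' = +12.000000; +12.000000 ∉ [-0.9, 0.5) → out
#2 (-2,-7): internal coord -2 + (-7)·λ' = -0.347524; -0.347524 ∈ [-0.9, 0.5) → IN Λ
#3 (1,0): internal coord 1 + (0)·λ' = +1.000000; +1.000000 ∉ [-0.9, 0.5) → out
#4 (7,-6): internal coord 7 + (-6)·λ' = +8.416408; +8.416408 ∉ [-0.9, 0.5) → out
#5 (-2,-6): internal coord -2 + (-6)·λ' = -0.583592; -0.583592 ∈ [-0.9, 0.5) → IN Λ

2, 5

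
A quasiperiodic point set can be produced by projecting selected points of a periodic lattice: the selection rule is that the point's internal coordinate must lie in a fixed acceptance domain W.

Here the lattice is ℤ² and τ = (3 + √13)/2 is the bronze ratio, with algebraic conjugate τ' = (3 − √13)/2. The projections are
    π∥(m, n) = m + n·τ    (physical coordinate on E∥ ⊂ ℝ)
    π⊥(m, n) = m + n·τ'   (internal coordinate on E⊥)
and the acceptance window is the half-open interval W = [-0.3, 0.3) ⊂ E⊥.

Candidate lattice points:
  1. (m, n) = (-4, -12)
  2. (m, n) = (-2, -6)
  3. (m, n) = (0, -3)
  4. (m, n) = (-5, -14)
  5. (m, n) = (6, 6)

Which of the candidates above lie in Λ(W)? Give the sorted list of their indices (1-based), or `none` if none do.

2

τ' = (3−√13)/2 ≈ -0.302776.
candidate 1: (m,n)=(-4,-12) → π∥ = -4-12·τ ≈ -43.633308, π⊥ = -4-12·τ' ≈ -0.366692 ∉ [-0.3, 0.3) ⇒ out
candidate 2: (m,n)=(-2,-6) → π∥ = -2-6·τ ≈ -21.816654, π⊥ = -2-6·τ' ≈ -0.183346 ∈ [-0.3, 0.3) ⇒ IN Λ
candidate 3: (m,n)=(0,-3) → π∥ = 0-3·τ ≈ -9.908327, π⊥ = 0-3·τ' ≈ 0.908327 ∉ [-0.3, 0.3) ⇒ out
candidate 4: (m,n)=(-5,-14) → π∥ = -5-14·τ ≈ -51.238859, π⊥ = -5-14·τ' ≈ -0.761141 ∉ [-0.3, 0.3) ⇒ out
candidate 5: (m,n)=(6,6) → π∥ = 6+6·τ ≈ 25.816654, π⊥ = 6+6·τ' ≈ 4.183346 ∉ [-0.3, 0.3) ⇒ out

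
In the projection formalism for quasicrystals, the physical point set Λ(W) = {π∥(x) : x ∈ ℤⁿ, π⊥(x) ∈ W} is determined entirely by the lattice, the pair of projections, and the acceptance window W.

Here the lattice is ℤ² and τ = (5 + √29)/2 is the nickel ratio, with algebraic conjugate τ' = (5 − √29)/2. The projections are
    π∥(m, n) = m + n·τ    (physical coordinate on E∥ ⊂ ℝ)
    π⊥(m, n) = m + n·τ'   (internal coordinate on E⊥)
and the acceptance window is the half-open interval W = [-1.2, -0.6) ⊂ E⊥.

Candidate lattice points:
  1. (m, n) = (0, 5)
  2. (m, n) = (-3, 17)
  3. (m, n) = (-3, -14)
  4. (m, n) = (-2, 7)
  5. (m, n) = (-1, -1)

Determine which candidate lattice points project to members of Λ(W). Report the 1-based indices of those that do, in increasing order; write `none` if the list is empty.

Numerically τ ≈ 5.192582 and τ' = −1/τ ≈ -0.192582.
#1 (0,5): internal coord 0 + (5)·τ' = -0.962912; -0.962912 ∈ [-1.2, -0.6) → IN Λ
#2 (-3,17): internal coord -3 + (17)·τ' = -6.273901; -6.273901 ∉ [-1.2, -0.6) → out
#3 (-3,-14): internal coord -3 + (-14)·τ' = -0.303846; -0.303846 ∉ [-1.2, -0.6) → out
#4 (-2,7): internal coord -2 + (7)·τ' = -3.348077; -3.348077 ∉ [-1.2, -0.6) → out
#5 (-1,-1): internal coord -1 + (-1)·τ' = -0.807418; -0.807418 ∈ [-1.2, -0.6) → IN Λ

1, 5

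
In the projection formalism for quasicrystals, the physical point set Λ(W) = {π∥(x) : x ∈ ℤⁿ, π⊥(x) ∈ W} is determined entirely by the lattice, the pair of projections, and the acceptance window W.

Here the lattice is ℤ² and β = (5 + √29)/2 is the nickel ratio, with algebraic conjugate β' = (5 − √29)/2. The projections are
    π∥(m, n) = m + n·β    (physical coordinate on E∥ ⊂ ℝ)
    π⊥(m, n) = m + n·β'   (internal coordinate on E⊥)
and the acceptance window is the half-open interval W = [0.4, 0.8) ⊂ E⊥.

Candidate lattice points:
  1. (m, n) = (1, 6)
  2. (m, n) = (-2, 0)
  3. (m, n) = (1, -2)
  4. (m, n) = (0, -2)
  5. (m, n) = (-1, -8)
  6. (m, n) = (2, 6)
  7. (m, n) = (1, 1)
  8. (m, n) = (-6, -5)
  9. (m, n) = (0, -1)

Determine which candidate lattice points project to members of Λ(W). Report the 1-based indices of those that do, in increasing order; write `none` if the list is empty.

Compute β' = (5−√29)/2 = -0.19258, so π⊥(m,n) = m -0.19258·n.
#1 (1,6): internal coord 1 + (6)·β' = -0.15549; -0.15549 ∉ [0.4, 0.8) → out
#2 (-2,0): internal coord -2 + (0)·β' = -2.00000; -2.00000 ∉ [0.4, 0.8) → out
#3 (1,-2): internal coord 1 + (-2)·β' = +1.38516; +1.38516 ∉ [0.4, 0.8) → out
#4 (0,-2): internal coord 0 + (-2)·β' = +0.38516; +0.38516 ∉ [0.4, 0.8) → out
#5 (-1,-8): internal coord -1 + (-8)·β' = +0.54066; +0.54066 ∈ [0.4, 0.8) → IN Λ
#6 (2,6): internal coord 2 + (6)·β' = +0.84451; +0.84451 ∉ [0.4, 0.8) → out
#7 (1,1): internal coord 1 + (1)·β' = +0.80742; +0.80742 ∉ [0.4, 0.8) → out
#8 (-6,-5): internal coord -6 + (-5)·β' = -5.03709; -5.03709 ∉ [0.4, 0.8) → out
#9 (0,-1): internal coord 0 + (-1)·β' = +0.19258; +0.19258 ∉ [0.4, 0.8) → out

5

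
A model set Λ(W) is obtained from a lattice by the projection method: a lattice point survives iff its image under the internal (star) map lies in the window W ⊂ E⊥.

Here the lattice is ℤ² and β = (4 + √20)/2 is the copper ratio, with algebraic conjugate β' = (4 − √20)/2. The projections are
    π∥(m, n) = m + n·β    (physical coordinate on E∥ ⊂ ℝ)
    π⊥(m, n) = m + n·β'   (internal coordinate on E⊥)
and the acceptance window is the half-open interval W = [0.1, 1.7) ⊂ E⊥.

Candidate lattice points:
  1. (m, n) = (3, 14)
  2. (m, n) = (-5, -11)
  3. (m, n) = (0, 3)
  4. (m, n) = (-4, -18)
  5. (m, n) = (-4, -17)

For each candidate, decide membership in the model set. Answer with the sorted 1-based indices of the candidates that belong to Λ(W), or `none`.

4

Compute β' = (4−√20)/2 = -0.23607, so π⊥(m,n) = m -0.23607·n.
[1] lift (3,14): star map gives -0.30495; window check 0.1 ≤ -0.30495 < 1.7 is false → out
[2] lift (-5,-11): star map gives -2.40325; window check 0.1 ≤ -2.40325 < 1.7 is false → out
[3] lift (0,3): star map gives -0.70820; window check 0.1 ≤ -0.70820 < 1.7 is false → out
[4] lift (-4,-18): star map gives 0.24922; window check 0.1 ≤ 0.24922 < 1.7 is true → IN Λ
[5] lift (-4,-17): star map gives 0.01316; window check 0.1 ≤ 0.01316 < 1.7 is false → out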